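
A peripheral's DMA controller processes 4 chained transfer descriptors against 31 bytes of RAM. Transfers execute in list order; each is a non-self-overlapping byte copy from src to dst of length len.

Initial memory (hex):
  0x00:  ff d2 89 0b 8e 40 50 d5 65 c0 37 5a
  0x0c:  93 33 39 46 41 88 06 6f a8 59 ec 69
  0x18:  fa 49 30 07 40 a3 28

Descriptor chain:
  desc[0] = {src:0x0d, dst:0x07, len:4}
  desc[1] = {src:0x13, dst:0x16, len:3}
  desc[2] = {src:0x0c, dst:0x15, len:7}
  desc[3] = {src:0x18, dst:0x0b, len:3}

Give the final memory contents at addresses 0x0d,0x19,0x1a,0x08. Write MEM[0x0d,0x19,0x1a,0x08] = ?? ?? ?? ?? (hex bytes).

D0: mem[0x07..0x0a] <- [33 39 46 41]
D1: mem[0x16..0x18] <- [6f a8 59]
D2: mem[0x15..0x1b] <- [93 33 39 46 41 88 06]
D3: mem[0x0b..0x0d] <- [46 41 88]
query mem[0x0d]=0x88, mem[0x19]=0x41, mem[0x1a]=0x88, mem[0x08]=0x39

MEM[0x0d,0x19,0x1a,0x08] = 88 41 88 39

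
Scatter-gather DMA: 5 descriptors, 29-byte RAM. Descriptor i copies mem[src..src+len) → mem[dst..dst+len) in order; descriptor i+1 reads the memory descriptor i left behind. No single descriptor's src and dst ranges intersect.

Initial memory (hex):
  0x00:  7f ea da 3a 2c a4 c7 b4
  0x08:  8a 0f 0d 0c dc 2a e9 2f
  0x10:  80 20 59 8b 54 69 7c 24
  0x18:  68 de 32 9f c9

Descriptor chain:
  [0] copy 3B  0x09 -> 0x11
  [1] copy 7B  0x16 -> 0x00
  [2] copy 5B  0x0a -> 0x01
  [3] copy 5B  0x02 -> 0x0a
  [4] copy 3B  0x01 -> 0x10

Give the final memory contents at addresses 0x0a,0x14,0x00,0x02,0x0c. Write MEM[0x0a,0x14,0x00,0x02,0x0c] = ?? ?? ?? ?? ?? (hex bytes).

[0] 0x09->0x11 len=3 : 0f 0d 0c
[1] 0x16->0x00 len=7 : 7c 24 68 de 32 9f c9
[2] 0x0a->0x01 len=5 : 0d 0c dc 2a e9
[3] 0x02->0x0a len=5 : 0c dc 2a e9 c9
[4] 0x01->0x10 len=3 : 0d 0c dc
query mem[0x0a]=0x0c, mem[0x14]=0x54, mem[0x00]=0x7c, mem[0x02]=0x0c, mem[0x0c]=0x2a

MEM[0x0a,0x14,0x00,0x02,0x0c] = 0c 54 7c 0c 2a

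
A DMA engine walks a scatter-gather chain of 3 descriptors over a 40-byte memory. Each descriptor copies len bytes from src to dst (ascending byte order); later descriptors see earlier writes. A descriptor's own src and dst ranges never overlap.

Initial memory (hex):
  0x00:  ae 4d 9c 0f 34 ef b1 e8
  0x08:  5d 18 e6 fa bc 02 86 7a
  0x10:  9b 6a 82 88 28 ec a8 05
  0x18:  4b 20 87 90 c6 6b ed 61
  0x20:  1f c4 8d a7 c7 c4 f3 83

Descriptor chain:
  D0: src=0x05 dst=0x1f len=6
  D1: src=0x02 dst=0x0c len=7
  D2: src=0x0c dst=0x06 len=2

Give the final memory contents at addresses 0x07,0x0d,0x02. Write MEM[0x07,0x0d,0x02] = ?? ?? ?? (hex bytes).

MEM[0x07,0x0d,0x02] = 0f 0f 9c

[0] 0x05->0x1f len=6 : ef b1 e8 5d 18 e6
[1] 0x02->0x0c len=7 : 9c 0f 34 ef b1 e8 5d
[2] 0x0c->0x06 len=2 : 9c 0f
query mem[0x07]=0x0f, mem[0x0d]=0x0f, mem[0x02]=0x9c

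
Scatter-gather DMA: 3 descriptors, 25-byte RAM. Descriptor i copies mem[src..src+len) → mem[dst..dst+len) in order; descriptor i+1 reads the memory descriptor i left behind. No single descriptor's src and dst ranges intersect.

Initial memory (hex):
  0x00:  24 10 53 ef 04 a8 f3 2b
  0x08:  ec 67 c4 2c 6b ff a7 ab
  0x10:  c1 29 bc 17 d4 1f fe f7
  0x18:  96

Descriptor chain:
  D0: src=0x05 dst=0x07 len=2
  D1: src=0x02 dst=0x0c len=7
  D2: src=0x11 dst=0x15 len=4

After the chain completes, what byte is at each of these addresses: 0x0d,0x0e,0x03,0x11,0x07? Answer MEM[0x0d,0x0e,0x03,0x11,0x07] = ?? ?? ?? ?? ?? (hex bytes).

MEM[0x0d,0x0e,0x03,0x11,0x07] = ef 04 ef a8 a8

#0 dst[0x07+2] := {0xa8,0xf3}
#1 dst[0x0c+7] := {0x53,0xef,0x04,0xa8,0xf3,0xa8,0xf3}
#2 dst[0x15+4] := {0xa8,0xf3,0x17,0xd4}
query mem[0x0d]=0xef, mem[0x0e]=0x04, mem[0x03]=0xef, mem[0x11]=0xa8, mem[0x07]=0xa8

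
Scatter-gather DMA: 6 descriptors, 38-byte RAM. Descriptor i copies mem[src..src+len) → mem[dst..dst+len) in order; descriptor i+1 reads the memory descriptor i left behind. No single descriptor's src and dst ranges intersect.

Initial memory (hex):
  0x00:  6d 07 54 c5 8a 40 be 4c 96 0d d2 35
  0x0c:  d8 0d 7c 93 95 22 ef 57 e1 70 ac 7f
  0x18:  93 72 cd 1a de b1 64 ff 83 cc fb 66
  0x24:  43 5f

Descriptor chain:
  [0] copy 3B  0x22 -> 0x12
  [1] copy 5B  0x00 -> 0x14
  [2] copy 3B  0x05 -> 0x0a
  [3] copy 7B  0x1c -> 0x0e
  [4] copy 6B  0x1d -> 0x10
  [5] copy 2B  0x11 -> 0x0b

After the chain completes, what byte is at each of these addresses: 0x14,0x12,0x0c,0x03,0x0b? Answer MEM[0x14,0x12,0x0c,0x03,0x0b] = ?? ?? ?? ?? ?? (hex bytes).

MEM[0x14,0x12,0x0c,0x03,0x0b] = cc ff ff c5 64

  after D0: wrote 3B at 0x12 = fb6643
  after D1: wrote 5B at 0x14 = 6d0754c58a
  after D2: wrote 3B at 0x0a = 40be4c
  after D3: wrote 7B at 0x0e = deb164ff83ccfb
  after D4: wrote 6B at 0x10 = b164ff83ccfb
  after D5: wrote 2B at 0x0b = 64ff
query mem[0x14]=0xcc, mem[0x12]=0xff, mem[0x0c]=0xff, mem[0x03]=0xc5, mem[0x0b]=0x64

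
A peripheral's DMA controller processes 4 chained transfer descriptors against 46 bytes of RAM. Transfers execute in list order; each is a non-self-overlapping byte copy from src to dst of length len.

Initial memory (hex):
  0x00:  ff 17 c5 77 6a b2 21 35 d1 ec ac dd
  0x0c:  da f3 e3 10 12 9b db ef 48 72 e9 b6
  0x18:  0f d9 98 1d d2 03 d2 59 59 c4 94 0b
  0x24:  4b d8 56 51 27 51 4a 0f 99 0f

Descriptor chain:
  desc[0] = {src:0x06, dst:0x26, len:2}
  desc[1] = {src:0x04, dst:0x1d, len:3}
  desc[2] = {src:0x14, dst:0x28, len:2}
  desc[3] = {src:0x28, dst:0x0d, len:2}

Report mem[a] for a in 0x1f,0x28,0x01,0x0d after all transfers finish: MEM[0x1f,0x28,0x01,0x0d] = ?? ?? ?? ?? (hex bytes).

[0] 0x06->0x26 len=2 : 21 35
[1] 0x04->0x1d len=3 : 6a b2 21
[2] 0x14->0x28 len=2 : 48 72
[3] 0x28->0x0d len=2 : 48 72
query mem[0x1f]=0x21, mem[0x28]=0x48, mem[0x01]=0x17, mem[0x0d]=0x48

MEM[0x1f,0x28,0x01,0x0d] = 21 48 17 48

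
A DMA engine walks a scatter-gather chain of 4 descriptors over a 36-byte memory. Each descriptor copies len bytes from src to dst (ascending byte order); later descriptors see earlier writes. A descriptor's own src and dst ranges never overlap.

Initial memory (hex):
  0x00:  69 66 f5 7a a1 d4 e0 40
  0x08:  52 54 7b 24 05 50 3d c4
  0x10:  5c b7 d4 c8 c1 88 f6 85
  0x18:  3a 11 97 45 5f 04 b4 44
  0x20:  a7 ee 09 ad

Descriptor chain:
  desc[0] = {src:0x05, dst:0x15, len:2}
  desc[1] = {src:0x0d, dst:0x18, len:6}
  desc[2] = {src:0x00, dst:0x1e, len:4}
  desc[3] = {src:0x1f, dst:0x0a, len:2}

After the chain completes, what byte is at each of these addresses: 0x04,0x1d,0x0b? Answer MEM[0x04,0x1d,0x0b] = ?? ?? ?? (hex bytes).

[0] 0x05->0x15 len=2 : d4 e0
[1] 0x0d->0x18 len=6 : 50 3d c4 5c b7 d4
[2] 0x00->0x1e len=4 : 69 66 f5 7a
[3] 0x1f->0x0a len=2 : 66 f5
query mem[0x04]=0xa1, mem[0x1d]=0xd4, mem[0x0b]=0xf5

MEM[0x04,0x1d,0x0b] = a1 d4 f5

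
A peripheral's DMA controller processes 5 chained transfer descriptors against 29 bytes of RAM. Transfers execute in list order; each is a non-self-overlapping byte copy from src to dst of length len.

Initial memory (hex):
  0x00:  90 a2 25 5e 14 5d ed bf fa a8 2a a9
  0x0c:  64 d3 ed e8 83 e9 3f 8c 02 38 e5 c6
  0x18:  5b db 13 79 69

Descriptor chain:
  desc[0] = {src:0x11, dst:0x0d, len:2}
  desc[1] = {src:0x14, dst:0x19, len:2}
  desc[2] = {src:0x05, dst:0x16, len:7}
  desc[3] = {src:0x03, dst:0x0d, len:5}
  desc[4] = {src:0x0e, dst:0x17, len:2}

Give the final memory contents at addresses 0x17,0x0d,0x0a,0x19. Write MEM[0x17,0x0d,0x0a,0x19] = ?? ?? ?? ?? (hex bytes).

MEM[0x17,0x0d,0x0a,0x19] = 14 5e 2a fa

[0] 0x11->0x0d len=2 : e9 3f
[1] 0x14->0x19 len=2 : 02 38
[2] 0x05->0x16 len=7 : 5d ed bf fa a8 2a a9
[3] 0x03->0x0d len=5 : 5e 14 5d ed bf
[4] 0x0e->0x17 len=2 : 14 5d
query mem[0x17]=0x14, mem[0x0d]=0x5e, mem[0x0a]=0x2a, mem[0x19]=0xfa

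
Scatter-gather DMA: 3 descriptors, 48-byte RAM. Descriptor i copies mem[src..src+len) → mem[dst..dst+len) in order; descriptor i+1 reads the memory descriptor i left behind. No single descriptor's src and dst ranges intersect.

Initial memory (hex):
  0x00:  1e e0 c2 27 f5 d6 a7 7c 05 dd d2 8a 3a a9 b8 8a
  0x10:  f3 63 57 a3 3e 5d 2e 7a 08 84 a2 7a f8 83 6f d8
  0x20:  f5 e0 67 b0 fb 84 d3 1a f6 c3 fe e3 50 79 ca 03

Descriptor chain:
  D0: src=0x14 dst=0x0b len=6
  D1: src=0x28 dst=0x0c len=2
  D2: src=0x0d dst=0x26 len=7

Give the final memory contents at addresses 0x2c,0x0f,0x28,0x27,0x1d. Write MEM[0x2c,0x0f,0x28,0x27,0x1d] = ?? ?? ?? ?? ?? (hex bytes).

D0: mem[0x0b..0x10] <- [3e 5d 2e 7a 08 84]
D1: mem[0x0c..0x0d] <- [f6 c3]
D2: mem[0x26..0x2c] <- [c3 7a 08 84 63 57 a3]
query mem[0x2c]=0xa3, mem[0x0f]=0x08, mem[0x28]=0x08, mem[0x27]=0x7a, mem[0x1d]=0x83

MEM[0x2c,0x0f,0x28,0x27,0x1d] = a3 08 08 7a 83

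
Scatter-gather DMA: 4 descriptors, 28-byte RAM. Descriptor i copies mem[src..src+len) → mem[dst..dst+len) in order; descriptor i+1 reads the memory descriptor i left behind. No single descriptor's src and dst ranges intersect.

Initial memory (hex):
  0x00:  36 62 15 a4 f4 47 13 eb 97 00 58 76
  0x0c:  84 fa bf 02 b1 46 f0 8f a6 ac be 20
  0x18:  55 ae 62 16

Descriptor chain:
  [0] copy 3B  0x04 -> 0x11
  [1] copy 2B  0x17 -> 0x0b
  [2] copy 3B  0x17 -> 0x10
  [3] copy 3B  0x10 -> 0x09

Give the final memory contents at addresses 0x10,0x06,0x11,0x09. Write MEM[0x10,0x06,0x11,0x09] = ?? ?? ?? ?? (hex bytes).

MEM[0x10,0x06,0x11,0x09] = 20 13 55 20

[0] 0x04->0x11 len=3 : f4 47 13
[1] 0x17->0x0b len=2 : 20 55
[2] 0x17->0x10 len=3 : 20 55 ae
[3] 0x10->0x09 len=3 : 20 55 ae
query mem[0x10]=0x20, mem[0x06]=0x13, mem[0x11]=0x55, mem[0x09]=0x20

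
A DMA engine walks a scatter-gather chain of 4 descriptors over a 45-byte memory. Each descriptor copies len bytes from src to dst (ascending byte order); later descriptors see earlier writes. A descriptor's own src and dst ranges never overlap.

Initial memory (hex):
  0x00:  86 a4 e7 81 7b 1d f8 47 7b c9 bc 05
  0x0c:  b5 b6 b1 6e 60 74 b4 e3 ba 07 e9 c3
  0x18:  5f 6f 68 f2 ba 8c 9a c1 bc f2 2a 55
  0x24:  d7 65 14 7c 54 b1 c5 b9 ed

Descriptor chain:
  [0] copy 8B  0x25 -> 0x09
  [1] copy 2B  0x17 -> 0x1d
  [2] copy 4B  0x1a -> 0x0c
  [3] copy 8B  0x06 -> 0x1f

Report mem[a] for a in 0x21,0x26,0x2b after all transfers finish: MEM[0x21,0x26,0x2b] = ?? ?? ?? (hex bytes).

  after D0: wrote 8B at 0x09 = 65147c54b1c5b9ed
  after D1: wrote 2B at 0x1d = c35f
  after D2: wrote 4B at 0x0c = 68f2bac3
  after D3: wrote 8B at 0x1f = f8477b65147c68f2
query mem[0x21]=0x7b, mem[0x26]=0xf2, mem[0x2b]=0xb9

MEM[0x21,0x26,0x2b] = 7b f2 b9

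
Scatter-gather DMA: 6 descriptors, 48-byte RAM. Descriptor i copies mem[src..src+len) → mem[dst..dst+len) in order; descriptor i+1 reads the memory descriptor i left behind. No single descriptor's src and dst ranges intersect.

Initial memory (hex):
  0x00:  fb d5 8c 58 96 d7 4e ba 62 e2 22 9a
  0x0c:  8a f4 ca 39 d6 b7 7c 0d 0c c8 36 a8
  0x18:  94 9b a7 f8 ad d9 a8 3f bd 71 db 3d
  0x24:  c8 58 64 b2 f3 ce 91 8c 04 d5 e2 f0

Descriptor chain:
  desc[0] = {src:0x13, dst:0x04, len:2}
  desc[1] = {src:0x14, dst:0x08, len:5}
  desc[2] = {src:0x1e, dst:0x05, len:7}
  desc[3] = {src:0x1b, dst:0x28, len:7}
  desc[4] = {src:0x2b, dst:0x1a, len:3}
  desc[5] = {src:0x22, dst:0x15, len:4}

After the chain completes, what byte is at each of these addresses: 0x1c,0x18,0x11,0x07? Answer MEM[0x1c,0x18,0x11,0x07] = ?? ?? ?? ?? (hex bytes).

MEM[0x1c,0x18,0x11,0x07] = bd 58 b7 bd

D0: mem[0x04..0x05] <- [0d 0c]
D1: mem[0x08..0x0c] <- [0c c8 36 a8 94]
D2: mem[0x05..0x0b] <- [a8 3f bd 71 db 3d c8]
D3: mem[0x28..0x2e] <- [f8 ad d9 a8 3f bd 71]
D4: mem[0x1a..0x1c] <- [a8 3f bd]
D5: mem[0x15..0x18] <- [db 3d c8 58]
query mem[0x1c]=0xbd, mem[0x18]=0x58, mem[0x11]=0xb7, mem[0x07]=0xbd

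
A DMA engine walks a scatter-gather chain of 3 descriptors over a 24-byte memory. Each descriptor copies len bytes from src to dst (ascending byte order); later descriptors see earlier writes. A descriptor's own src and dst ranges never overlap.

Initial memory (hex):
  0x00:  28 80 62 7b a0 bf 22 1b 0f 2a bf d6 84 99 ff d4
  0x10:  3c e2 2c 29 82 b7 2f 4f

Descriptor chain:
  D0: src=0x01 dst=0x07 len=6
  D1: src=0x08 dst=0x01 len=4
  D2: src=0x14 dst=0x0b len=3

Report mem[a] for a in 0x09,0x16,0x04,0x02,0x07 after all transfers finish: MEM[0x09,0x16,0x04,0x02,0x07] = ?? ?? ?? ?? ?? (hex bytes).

  after D0: wrote 6B at 0x07 = 80627ba0bf22
  after D1: wrote 4B at 0x01 = 627ba0bf
  after D2: wrote 3B at 0x0b = 82b72f
query mem[0x09]=0x7b, mem[0x16]=0x2f, mem[0x04]=0xbf, mem[0x02]=0x7b, mem[0x07]=0x80

MEM[0x09,0x16,0x04,0x02,0x07] = 7b 2f bf 7b 80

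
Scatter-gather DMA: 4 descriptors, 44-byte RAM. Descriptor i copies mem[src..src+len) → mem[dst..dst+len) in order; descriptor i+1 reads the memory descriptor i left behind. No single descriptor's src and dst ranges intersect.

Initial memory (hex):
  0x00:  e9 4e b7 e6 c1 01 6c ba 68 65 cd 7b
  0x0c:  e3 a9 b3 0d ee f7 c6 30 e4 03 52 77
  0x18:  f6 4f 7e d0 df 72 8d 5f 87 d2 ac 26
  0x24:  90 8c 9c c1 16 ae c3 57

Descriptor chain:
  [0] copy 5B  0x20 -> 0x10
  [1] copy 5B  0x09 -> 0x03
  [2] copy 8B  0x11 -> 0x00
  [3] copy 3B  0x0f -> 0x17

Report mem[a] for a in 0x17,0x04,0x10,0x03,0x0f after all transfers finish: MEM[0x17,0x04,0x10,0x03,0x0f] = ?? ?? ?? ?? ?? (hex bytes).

[0] 0x20->0x10 len=5 : 87 d2 ac 26 90
[1] 0x09->0x03 len=5 : 65 cd 7b e3 a9
[2] 0x11->0x00 len=8 : d2 ac 26 90 03 52 77 f6
[3] 0x0f->0x17 len=3 : 0d 87 d2
query mem[0x17]=0x0d, mem[0x04]=0x03, mem[0x10]=0x87, mem[0x03]=0x90, mem[0x0f]=0x0d

MEM[0x17,0x04,0x10,0x03,0x0f] = 0d 03 87 90 0d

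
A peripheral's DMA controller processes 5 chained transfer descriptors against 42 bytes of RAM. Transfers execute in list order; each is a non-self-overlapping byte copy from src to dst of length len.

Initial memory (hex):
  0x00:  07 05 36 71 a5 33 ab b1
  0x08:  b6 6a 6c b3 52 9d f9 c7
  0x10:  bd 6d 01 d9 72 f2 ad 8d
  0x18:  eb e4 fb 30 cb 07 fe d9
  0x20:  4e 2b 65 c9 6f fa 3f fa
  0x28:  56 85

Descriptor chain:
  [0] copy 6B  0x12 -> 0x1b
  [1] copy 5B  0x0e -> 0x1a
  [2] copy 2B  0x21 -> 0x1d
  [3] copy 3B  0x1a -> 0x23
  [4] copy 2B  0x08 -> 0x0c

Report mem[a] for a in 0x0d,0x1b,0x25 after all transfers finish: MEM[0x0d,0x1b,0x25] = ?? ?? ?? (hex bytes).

#0 dst[0x1b+6] := {0x01,0xd9,0x72,0xf2,0xad,0x8d}
#1 dst[0x1a+5] := {0xf9,0xc7,0xbd,0x6d,0x01}
#2 dst[0x1d+2] := {0x2b,0x65}
#3 dst[0x23+3] := {0xf9,0xc7,0xbd}
#4 dst[0x0c+2] := {0xb6,0x6a}
query mem[0x0d]=0x6a, mem[0x1b]=0xc7, mem[0x25]=0xbd

MEM[0x0d,0x1b,0x25] = 6a c7 bd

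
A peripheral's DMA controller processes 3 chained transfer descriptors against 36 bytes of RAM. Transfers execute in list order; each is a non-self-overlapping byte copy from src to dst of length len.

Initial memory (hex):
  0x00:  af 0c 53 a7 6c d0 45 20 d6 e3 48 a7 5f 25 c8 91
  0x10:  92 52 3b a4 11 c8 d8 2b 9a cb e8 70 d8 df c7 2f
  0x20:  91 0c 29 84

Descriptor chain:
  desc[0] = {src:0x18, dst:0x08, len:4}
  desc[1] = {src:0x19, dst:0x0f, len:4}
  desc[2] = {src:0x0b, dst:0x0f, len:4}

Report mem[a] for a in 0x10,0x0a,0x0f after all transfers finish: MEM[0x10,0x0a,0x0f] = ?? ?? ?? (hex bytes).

MEM[0x10,0x0a,0x0f] = 5f e8 70

#0 dst[0x08+4] := {0x9a,0xcb,0xe8,0x70}
#1 dst[0x0f+4] := {0xcb,0xe8,0x70,0xd8}
#2 dst[0x0f+4] := {0x70,0x5f,0x25,0xc8}
query mem[0x10]=0x5f, mem[0x0a]=0xe8, mem[0x0f]=0x70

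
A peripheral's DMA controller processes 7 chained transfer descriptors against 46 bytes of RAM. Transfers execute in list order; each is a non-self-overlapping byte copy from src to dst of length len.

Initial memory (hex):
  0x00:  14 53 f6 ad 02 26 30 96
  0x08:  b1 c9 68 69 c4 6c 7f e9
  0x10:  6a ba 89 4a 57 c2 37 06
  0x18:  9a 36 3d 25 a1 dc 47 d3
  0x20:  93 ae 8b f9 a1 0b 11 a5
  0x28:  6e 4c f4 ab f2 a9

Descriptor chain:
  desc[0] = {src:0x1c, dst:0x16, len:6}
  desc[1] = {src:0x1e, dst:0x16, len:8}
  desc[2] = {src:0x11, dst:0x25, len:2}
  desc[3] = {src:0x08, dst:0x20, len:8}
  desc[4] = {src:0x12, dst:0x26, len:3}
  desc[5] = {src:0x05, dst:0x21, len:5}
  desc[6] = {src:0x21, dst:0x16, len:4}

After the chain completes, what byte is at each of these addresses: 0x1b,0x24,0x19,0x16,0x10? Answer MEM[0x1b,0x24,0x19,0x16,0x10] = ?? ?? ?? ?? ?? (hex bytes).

  after D0: wrote 6B at 0x16 = a1dc47d393ae
  after D1: wrote 8B at 0x16 = 47d393ae8bf9a10b
  after D2: wrote 2B at 0x25 = ba89
  after D3: wrote 8B at 0x20 = b1c96869c46c7fe9
  after D4: wrote 3B at 0x26 = 894a57
  after D5: wrote 5B at 0x21 = 263096b1c9
  after D6: wrote 4B at 0x16 = 263096b1
query mem[0x1b]=0xf9, mem[0x24]=0xb1, mem[0x19]=0xb1, mem[0x16]=0x26, mem[0x10]=0x6a

MEM[0x1b,0x24,0x19,0x16,0x10] = f9 b1 b1 26 6a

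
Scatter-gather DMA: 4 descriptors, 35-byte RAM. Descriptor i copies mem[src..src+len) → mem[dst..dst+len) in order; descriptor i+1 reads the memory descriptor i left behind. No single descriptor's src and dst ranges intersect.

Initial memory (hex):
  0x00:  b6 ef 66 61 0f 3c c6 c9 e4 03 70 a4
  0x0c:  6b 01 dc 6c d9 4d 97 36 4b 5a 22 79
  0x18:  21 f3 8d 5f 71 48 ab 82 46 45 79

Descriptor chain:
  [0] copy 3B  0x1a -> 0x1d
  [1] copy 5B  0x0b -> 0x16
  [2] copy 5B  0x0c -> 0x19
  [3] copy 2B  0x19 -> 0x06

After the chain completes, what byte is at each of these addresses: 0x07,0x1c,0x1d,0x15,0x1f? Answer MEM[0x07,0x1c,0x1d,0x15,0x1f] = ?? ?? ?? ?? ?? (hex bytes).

MEM[0x07,0x1c,0x1d,0x15,0x1f] = 01 6c d9 5a 71

D0: mem[0x1d..0x1f] <- [8d 5f 71]
D1: mem[0x16..0x1a] <- [a4 6b 01 dc 6c]
D2: mem[0x19..0x1d] <- [6b 01 dc 6c d9]
D3: mem[0x06..0x07] <- [6b 01]
query mem[0x07]=0x01, mem[0x1c]=0x6c, mem[0x1d]=0xd9, mem[0x15]=0x5a, mem[0x1f]=0x71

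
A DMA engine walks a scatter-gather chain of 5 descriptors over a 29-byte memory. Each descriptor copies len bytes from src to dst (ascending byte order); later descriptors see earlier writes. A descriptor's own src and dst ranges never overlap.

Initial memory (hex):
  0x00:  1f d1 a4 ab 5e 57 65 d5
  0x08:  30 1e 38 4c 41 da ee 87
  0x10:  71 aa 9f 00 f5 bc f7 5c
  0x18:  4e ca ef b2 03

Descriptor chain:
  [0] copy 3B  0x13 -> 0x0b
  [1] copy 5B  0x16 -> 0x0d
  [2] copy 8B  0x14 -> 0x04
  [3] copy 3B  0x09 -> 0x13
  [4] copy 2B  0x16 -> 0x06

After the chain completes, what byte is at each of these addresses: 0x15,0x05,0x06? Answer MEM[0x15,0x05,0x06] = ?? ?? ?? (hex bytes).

  after D0: wrote 3B at 0x0b = 00f5bc
  after D1: wrote 5B at 0x0d = f75c4ecaef
  after D2: wrote 8B at 0x04 = f5bcf75c4ecaefb2
  after D3: wrote 3B at 0x13 = caefb2
  after D4: wrote 2B at 0x06 = f75c
query mem[0x15]=0xb2, mem[0x05]=0xbc, mem[0x06]=0xf7

MEM[0x15,0x05,0x06] = b2 bc f7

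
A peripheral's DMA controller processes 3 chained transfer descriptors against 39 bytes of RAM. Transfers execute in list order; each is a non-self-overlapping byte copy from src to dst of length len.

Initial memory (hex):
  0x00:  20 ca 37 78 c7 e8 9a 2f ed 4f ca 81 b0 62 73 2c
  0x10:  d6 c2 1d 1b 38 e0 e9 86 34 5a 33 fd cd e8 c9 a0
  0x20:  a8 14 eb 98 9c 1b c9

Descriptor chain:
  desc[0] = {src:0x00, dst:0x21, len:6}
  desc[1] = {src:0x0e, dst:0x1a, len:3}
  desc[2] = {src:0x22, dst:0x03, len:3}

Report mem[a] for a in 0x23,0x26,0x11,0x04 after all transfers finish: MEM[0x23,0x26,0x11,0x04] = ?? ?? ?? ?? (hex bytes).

MEM[0x23,0x26,0x11,0x04] = 37 e8 c2 37

#0 dst[0x21+6] := {0x20,0xca,0x37,0x78,0xc7,0xe8}
#1 dst[0x1a+3] := {0x73,0x2c,0xd6}
#2 dst[0x03+3] := {0xca,0x37,0x78}
query mem[0x23]=0x37, mem[0x26]=0xe8, mem[0x11]=0xc2, mem[0x04]=0x37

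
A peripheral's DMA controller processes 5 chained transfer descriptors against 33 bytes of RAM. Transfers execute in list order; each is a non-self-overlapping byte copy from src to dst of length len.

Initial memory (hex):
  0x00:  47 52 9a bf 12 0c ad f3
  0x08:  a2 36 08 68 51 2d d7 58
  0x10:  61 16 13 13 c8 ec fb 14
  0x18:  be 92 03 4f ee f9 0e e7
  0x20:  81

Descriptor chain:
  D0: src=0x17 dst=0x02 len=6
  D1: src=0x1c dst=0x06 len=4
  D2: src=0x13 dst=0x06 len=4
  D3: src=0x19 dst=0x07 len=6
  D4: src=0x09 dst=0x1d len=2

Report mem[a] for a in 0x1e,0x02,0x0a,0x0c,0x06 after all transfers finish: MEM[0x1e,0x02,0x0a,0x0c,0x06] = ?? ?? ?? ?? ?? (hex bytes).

[0] 0x17->0x02 len=6 : 14 be 92 03 4f ee
[1] 0x1c->0x06 len=4 : ee f9 0e e7
[2] 0x13->0x06 len=4 : 13 c8 ec fb
[3] 0x19->0x07 len=6 : 92 03 4f ee f9 0e
[4] 0x09->0x1d len=2 : 4f ee
query mem[0x1e]=0xee, mem[0x02]=0x14, mem[0x0a]=0xee, mem[0x0c]=0x0e, mem[0x06]=0x13

MEM[0x1e,0x02,0x0a,0x0c,0x06] = ee 14 ee 0e 13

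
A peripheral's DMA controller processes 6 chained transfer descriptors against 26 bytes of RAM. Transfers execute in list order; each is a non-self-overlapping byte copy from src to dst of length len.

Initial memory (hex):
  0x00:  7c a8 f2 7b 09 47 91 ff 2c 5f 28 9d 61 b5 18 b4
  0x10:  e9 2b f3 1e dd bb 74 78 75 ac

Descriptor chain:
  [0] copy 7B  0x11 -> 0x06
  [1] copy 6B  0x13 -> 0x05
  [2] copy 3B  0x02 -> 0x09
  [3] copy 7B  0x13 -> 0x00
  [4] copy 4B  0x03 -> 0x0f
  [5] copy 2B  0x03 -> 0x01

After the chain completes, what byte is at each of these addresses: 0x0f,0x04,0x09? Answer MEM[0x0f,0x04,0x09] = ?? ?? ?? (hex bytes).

D0: mem[0x06..0x0c] <- [2b f3 1e dd bb 74 78]
D1: mem[0x05..0x0a] <- [1e dd bb 74 78 75]
D2: mem[0x09..0x0b] <- [f2 7b 09]
D3: mem[0x00..0x06] <- [1e dd bb 74 78 75 ac]
D4: mem[0x0f..0x12] <- [74 78 75 ac]
D5: mem[0x01..0x02] <- [74 78]
query mem[0x0f]=0x74, mem[0x04]=0x78, mem[0x09]=0xf2

MEM[0x0f,0x04,0x09] = 74 78 f2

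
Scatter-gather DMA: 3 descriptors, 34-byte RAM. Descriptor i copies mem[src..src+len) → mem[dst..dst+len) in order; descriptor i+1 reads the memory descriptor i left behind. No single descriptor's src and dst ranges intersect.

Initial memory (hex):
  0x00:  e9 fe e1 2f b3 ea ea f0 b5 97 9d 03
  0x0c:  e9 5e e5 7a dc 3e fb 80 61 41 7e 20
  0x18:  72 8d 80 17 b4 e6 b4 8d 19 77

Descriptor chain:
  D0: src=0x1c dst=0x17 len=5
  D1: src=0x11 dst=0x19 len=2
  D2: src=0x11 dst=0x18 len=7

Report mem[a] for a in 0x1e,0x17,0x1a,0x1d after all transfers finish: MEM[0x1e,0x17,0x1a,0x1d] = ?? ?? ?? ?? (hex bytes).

[0] 0x1c->0x17 len=5 : b4 e6 b4 8d 19
[1] 0x11->0x19 len=2 : 3e fb
[2] 0x11->0x18 len=7 : 3e fb 80 61 41 7e b4
query mem[0x1e]=0xb4, mem[0x17]=0xb4, mem[0x1a]=0x80, mem[0x1d]=0x7e

MEM[0x1e,0x17,0x1a,0x1d] = b4 b4 80 7e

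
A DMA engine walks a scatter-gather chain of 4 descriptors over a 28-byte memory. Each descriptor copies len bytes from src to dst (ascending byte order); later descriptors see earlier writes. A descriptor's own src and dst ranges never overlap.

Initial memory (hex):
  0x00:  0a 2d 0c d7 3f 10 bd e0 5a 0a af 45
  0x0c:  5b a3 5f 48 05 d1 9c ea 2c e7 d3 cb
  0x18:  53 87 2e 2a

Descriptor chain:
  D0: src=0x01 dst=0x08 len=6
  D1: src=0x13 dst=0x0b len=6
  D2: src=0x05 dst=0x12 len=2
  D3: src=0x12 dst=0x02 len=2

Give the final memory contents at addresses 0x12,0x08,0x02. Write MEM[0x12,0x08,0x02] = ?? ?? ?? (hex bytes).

MEM[0x12,0x08,0x02] = 10 2d 10

D0: mem[0x08..0x0d] <- [2d 0c d7 3f 10 bd]
D1: mem[0x0b..0x10] <- [ea 2c e7 d3 cb 53]
D2: mem[0x12..0x13] <- [10 bd]
D3: mem[0x02..0x03] <- [10 bd]
query mem[0x12]=0x10, mem[0x08]=0x2d, mem[0x02]=0x10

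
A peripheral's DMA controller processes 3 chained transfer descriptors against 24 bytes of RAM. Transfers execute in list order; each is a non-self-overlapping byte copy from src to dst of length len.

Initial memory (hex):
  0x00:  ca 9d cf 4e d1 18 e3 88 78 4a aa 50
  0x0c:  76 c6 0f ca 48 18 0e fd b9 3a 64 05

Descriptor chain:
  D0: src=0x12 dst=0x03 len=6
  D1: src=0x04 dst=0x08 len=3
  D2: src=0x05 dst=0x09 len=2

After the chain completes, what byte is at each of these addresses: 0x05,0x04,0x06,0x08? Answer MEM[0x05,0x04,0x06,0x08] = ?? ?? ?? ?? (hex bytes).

MEM[0x05,0x04,0x06,0x08] = b9 fd 3a fd

  after D0: wrote 6B at 0x03 = 0efdb93a6405
  after D1: wrote 3B at 0x08 = fdb93a
  after D2: wrote 2B at 0x09 = b93a
query mem[0x05]=0xb9, mem[0x04]=0xfd, mem[0x06]=0x3a, mem[0x08]=0xfd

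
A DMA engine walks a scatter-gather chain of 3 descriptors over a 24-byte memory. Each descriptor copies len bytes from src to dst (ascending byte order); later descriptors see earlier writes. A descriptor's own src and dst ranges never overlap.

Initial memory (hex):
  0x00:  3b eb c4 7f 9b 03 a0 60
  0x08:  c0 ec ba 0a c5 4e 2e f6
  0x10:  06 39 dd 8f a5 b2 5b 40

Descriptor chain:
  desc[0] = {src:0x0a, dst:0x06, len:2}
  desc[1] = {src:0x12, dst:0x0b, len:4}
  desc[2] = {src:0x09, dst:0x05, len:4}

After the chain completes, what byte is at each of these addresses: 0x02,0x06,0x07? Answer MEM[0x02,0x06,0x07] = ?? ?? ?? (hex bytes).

[0] 0x0a->0x06 len=2 : ba 0a
[1] 0x12->0x0b len=4 : dd 8f a5 b2
[2] 0x09->0x05 len=4 : ec ba dd 8f
query mem[0x02]=0xc4, mem[0x06]=0xba, mem[0x07]=0xdd

MEM[0x02,0x06,0x07] = c4 ba dd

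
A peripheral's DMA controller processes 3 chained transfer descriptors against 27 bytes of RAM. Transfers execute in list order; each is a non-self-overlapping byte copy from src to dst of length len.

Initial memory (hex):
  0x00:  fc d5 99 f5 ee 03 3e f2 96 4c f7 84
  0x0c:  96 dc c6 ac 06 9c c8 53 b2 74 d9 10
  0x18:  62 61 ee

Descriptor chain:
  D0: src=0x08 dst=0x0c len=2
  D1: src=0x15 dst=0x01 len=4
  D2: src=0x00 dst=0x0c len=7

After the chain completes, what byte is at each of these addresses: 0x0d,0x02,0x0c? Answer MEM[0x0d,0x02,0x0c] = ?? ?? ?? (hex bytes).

MEM[0x0d,0x02,0x0c] = 74 d9 fc

#0 dst[0x0c+2] := {0x96,0x4c}
#1 dst[0x01+4] := {0x74,0xd9,0x10,0x62}
#2 dst[0x0c+7] := {0xfc,0x74,0xd9,0x10,0x62,0x03,0x3e}
query mem[0x0d]=0x74, mem[0x02]=0xd9, mem[0x0c]=0xfc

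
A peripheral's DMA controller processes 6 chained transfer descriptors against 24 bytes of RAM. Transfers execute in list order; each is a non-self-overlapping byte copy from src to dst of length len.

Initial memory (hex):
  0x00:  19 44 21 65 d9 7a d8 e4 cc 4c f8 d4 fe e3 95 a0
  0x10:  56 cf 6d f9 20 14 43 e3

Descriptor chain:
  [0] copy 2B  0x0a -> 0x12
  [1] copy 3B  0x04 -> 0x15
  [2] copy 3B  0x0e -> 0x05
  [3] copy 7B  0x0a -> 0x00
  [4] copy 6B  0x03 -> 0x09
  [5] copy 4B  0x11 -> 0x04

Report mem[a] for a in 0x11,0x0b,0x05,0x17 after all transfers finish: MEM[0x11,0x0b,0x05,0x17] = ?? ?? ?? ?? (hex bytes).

#0 dst[0x12+2] := {0xf8,0xd4}
#1 dst[0x15+3] := {0xd9,0x7a,0xd8}
#2 dst[0x05+3] := {0x95,0xa0,0x56}
#3 dst[0x00+7] := {0xf8,0xd4,0xfe,0xe3,0x95,0xa0,0x56}
#4 dst[0x09+6] := {0xe3,0x95,0xa0,0x56,0x56,0xcc}
#5 dst[0x04+4] := {0xcf,0xf8,0xd4,0x20}
query mem[0x11]=0xcf, mem[0x0b]=0xa0, mem[0x05]=0xf8, mem[0x17]=0xd8

MEM[0x11,0x0b,0x05,0x17] = cf a0 f8 d8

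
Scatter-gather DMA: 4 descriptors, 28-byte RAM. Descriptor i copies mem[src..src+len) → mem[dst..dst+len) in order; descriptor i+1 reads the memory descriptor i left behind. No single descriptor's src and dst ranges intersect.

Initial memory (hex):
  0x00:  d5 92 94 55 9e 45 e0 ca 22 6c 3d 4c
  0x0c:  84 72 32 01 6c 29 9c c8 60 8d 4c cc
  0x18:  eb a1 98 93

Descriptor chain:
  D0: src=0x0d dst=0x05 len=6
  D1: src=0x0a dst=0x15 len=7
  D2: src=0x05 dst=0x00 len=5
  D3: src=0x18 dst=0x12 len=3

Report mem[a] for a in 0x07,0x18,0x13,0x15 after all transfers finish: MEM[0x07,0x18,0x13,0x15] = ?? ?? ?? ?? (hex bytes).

MEM[0x07,0x18,0x13,0x15] = 01 72 32 9c

[0] 0x0d->0x05 len=6 : 72 32 01 6c 29 9c
[1] 0x0a->0x15 len=7 : 9c 4c 84 72 32 01 6c
[2] 0x05->0x00 len=5 : 72 32 01 6c 29
[3] 0x18->0x12 len=3 : 72 32 01
query mem[0x07]=0x01, mem[0x18]=0x72, mem[0x13]=0x32, mem[0x15]=0x9c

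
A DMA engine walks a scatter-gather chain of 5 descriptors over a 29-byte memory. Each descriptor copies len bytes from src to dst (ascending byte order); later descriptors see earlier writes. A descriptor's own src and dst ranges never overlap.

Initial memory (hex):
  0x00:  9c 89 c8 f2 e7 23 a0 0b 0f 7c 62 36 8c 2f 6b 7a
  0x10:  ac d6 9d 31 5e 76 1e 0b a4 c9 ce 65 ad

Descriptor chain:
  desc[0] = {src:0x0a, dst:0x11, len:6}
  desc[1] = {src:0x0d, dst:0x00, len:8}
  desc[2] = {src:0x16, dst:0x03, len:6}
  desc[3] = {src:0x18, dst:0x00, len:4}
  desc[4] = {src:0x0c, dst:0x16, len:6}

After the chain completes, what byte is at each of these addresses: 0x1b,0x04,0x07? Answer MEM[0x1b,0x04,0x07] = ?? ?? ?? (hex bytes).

#0 dst[0x11+6] := {0x62,0x36,0x8c,0x2f,0x6b,0x7a}
#1 dst[0x00+8] := {0x2f,0x6b,0x7a,0xac,0x62,0x36,0x8c,0x2f}
#2 dst[0x03+6] := {0x7a,0x0b,0xa4,0xc9,0xce,0x65}
#3 dst[0x00+4] := {0xa4,0xc9,0xce,0x65}
#4 dst[0x16+6] := {0x8c,0x2f,0x6b,0x7a,0xac,0x62}
query mem[0x1b]=0x62, mem[0x04]=0x0b, mem[0x07]=0xce

MEM[0x1b,0x04,0x07] = 62 0b ce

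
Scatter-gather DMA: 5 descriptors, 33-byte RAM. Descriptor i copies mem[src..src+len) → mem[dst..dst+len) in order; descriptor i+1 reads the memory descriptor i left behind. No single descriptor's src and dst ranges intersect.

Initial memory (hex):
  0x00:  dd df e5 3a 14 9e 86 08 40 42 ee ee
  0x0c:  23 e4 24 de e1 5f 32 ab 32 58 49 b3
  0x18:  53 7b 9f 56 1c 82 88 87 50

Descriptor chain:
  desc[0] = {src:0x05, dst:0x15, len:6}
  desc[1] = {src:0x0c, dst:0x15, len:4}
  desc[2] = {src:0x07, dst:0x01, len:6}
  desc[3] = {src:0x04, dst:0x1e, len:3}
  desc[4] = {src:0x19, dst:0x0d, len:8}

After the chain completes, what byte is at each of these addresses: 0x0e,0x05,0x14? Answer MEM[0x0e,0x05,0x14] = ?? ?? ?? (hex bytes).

MEM[0x0e,0x05,0x14] = ee ee 23

D0: mem[0x15..0x1a] <- [9e 86 08 40 42 ee]
D1: mem[0x15..0x18] <- [23 e4 24 de]
D2: mem[0x01..0x06] <- [08 40 42 ee ee 23]
D3: mem[0x1e..0x20] <- [ee ee 23]
D4: mem[0x0d..0x14] <- [42 ee 56 1c 82 ee ee 23]
query mem[0x0e]=0xee, mem[0x05]=0xee, mem[0x14]=0x23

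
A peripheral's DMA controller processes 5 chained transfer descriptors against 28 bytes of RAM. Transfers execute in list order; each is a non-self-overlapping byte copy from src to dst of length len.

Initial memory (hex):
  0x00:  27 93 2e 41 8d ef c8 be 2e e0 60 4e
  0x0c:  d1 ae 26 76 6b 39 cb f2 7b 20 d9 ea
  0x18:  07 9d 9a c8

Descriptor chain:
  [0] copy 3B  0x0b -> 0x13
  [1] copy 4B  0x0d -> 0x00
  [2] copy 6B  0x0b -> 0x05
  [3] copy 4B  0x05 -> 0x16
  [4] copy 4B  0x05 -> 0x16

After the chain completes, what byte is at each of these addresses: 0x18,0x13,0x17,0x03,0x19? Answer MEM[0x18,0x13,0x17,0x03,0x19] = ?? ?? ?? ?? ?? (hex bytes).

MEM[0x18,0x13,0x17,0x03,0x19] = ae 4e d1 6b 26

D0: mem[0x13..0x15] <- [4e d1 ae]
D1: mem[0x00..0x03] <- [ae 26 76 6b]
D2: mem[0x05..0x0a] <- [4e d1 ae 26 76 6b]
D3: mem[0x16..0x19] <- [4e d1 ae 26]
D4: mem[0x16..0x19] <- [4e d1 ae 26]
query mem[0x18]=0xae, mem[0x13]=0x4e, mem[0x17]=0xd1, mem[0x03]=0x6b, mem[0x19]=0x26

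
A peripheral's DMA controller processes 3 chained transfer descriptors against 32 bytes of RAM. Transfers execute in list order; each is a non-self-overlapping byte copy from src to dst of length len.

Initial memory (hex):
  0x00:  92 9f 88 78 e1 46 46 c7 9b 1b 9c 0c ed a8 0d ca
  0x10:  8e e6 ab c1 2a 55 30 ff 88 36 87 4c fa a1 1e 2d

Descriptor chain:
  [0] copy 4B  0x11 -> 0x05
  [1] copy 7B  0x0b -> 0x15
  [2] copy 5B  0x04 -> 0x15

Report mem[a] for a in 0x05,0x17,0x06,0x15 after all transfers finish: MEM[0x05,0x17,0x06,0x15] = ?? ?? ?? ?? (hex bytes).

#0 dst[0x05+4] := {0xe6,0xab,0xc1,0x2a}
#1 dst[0x15+7] := {0x0c,0xed,0xa8,0x0d,0xca,0x8e,0xe6}
#2 dst[0x15+5] := {0xe1,0xe6,0xab,0xc1,0x2a}
query mem[0x05]=0xe6, mem[0x17]=0xab, mem[0x06]=0xab, mem[0x15]=0xe1

MEM[0x05,0x17,0x06,0x15] = e6 ab ab e1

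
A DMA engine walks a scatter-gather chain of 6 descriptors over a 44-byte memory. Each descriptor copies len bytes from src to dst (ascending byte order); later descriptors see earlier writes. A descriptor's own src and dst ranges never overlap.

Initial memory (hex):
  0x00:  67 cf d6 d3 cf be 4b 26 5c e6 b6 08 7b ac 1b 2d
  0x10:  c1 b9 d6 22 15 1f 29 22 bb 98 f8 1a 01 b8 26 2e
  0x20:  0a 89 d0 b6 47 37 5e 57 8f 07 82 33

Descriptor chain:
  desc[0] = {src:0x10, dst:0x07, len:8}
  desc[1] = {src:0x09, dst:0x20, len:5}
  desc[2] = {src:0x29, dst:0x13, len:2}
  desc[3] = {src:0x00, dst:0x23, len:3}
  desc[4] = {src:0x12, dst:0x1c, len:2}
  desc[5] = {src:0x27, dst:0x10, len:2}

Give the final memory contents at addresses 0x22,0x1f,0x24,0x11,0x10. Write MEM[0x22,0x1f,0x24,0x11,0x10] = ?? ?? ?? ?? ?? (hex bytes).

#0 dst[0x07+8] := {0xc1,0xb9,0xd6,0x22,0x15,0x1f,0x29,0x22}
#1 dst[0x20+5] := {0xd6,0x22,0x15,0x1f,0x29}
#2 dst[0x13+2] := {0x07,0x82}
#3 dst[0x23+3] := {0x67,0xcf,0xd6}
#4 dst[0x1c+2] := {0xd6,0x07}
#5 dst[0x10+2] := {0x57,0x8f}
query mem[0x22]=0x15, mem[0x1f]=0x2e, mem[0x24]=0xcf, mem[0x11]=0x8f, mem[0x10]=0x57

MEM[0x22,0x1f,0x24,0x11,0x10] = 15 2e cf 8f 57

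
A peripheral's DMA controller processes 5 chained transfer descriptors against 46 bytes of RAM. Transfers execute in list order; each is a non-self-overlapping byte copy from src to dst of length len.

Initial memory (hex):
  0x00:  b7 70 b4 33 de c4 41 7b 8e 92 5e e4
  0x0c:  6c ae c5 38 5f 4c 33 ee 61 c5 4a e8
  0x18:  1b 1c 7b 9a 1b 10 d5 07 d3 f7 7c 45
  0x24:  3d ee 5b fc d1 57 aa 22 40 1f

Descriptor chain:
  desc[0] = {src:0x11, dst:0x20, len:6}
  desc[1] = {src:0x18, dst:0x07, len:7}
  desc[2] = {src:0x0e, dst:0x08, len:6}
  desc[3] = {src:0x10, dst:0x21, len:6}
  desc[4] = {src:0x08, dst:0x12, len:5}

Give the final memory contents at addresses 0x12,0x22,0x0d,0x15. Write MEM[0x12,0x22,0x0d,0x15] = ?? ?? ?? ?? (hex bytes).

[0] 0x11->0x20 len=6 : 4c 33 ee 61 c5 4a
[1] 0x18->0x07 len=7 : 1b 1c 7b 9a 1b 10 d5
[2] 0x0e->0x08 len=6 : c5 38 5f 4c 33 ee
[3] 0x10->0x21 len=6 : 5f 4c 33 ee 61 c5
[4] 0x08->0x12 len=5 : c5 38 5f 4c 33
query mem[0x12]=0xc5, mem[0x22]=0x4c, mem[0x0d]=0xee, mem[0x15]=0x4c

MEM[0x12,0x22,0x0d,0x15] = c5 4c ee 4c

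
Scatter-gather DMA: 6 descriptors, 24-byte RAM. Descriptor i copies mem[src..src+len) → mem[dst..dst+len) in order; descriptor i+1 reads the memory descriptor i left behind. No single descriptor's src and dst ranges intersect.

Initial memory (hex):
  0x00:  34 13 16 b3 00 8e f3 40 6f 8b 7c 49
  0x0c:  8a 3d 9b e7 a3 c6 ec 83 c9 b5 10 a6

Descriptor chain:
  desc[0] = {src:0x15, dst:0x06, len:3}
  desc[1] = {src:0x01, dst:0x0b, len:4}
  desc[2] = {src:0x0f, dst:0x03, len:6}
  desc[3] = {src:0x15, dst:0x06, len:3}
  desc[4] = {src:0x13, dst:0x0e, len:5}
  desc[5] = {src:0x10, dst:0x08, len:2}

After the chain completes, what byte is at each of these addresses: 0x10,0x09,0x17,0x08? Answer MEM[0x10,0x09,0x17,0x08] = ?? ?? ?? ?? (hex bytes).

MEM[0x10,0x09,0x17,0x08] = b5 10 a6 b5

#0 dst[0x06+3] := {0xb5,0x10,0xa6}
#1 dst[0x0b+4] := {0x13,0x16,0xb3,0x00}
#2 dst[0x03+6] := {0xe7,0xa3,0xc6,0xec,0x83,0xc9}
#3 dst[0x06+3] := {0xb5,0x10,0xa6}
#4 dst[0x0e+5] := {0x83,0xc9,0xb5,0x10,0xa6}
#5 dst[0x08+2] := {0xb5,0x10}
query mem[0x10]=0xb5, mem[0x09]=0x10, mem[0x17]=0xa6, mem[0x08]=0xb5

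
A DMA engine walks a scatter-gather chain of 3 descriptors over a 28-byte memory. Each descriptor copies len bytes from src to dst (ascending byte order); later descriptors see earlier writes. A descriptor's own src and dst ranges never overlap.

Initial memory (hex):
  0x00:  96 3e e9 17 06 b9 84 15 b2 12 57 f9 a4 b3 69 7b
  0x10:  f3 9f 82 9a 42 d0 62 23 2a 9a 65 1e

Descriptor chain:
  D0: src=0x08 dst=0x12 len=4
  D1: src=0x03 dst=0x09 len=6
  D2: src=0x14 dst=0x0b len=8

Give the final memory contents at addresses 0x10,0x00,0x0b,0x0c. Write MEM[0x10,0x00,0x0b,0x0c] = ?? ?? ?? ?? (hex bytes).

[0] 0x08->0x12 len=4 : b2 12 57 f9
[1] 0x03->0x09 len=6 : 17 06 b9 84 15 b2
[2] 0x14->0x0b len=8 : 57 f9 62 23 2a 9a 65 1e
query mem[0x10]=0x9a, mem[0x00]=0x96, mem[0x0b]=0x57, mem[0x0c]=0xf9

MEM[0x10,0x00,0x0b,0x0c] = 9a 96 57 f9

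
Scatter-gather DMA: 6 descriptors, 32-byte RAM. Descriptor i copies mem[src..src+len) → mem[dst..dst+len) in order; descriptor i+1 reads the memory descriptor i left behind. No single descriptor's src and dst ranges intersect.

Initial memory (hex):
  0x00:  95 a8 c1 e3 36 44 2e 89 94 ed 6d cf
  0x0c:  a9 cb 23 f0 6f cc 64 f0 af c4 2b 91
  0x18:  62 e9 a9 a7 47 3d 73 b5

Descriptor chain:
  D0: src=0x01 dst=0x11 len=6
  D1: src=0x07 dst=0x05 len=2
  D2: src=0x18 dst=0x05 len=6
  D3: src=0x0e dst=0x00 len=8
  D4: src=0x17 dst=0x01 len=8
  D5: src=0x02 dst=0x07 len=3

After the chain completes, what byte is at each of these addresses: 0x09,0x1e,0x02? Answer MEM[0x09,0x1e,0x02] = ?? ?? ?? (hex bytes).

  after D0: wrote 6B at 0x11 = a8c1e336442e
  after D1: wrote 2B at 0x05 = 8994
  after D2: wrote 6B at 0x05 = 62e9a9a7473d
  after D3: wrote 8B at 0x00 = 23f06fa8c1e33644
  after D4: wrote 8B at 0x01 = 9162e9a9a7473d73
  after D5: wrote 3B at 0x07 = 62e9a9
query mem[0x09]=0xa9, mem[0x1e]=0x73, mem[0x02]=0x62

MEM[0x09,0x1e,0x02] = a9 73 62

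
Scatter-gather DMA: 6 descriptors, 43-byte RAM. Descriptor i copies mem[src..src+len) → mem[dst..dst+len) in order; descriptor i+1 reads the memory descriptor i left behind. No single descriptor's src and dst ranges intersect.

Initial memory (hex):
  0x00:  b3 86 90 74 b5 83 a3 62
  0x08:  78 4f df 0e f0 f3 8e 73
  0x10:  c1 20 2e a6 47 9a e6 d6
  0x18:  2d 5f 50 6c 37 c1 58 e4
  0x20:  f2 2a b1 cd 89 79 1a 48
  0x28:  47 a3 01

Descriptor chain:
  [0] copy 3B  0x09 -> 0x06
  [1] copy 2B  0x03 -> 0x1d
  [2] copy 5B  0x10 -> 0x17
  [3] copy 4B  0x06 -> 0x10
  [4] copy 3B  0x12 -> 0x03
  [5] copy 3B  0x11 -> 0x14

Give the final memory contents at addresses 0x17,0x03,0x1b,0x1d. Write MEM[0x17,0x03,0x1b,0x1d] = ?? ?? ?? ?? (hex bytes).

  after D0: wrote 3B at 0x06 = 4fdf0e
  after D1: wrote 2B at 0x1d = 74b5
  after D2: wrote 5B at 0x17 = c1202ea647
  after D3: wrote 4B at 0x10 = 4fdf0e4f
  after D4: wrote 3B at 0x03 = 0e4f47
  after D5: wrote 3B at 0x14 = df0e4f
query mem[0x17]=0xc1, mem[0x03]=0x0e, mem[0x1b]=0x47, mem[0x1d]=0x74

MEM[0x17,0x03,0x1b,0x1d] = c1 0e 47 74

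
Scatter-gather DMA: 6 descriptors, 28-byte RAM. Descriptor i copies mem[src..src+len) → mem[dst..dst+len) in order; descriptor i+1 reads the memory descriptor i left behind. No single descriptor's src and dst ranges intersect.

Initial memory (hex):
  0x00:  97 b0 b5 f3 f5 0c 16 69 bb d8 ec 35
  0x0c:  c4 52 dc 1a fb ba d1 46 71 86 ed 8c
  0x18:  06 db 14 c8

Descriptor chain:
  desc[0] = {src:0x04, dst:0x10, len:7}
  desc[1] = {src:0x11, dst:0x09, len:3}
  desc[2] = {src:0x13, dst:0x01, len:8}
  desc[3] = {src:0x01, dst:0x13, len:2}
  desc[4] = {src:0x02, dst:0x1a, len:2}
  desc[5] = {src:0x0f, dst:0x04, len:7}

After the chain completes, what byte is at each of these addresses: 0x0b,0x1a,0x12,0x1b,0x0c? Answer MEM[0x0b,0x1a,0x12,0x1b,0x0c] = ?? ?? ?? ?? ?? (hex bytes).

#0 dst[0x10+7] := {0xf5,0x0c,0x16,0x69,0xbb,0xd8,0xec}
#1 dst[0x09+3] := {0x0c,0x16,0x69}
#2 dst[0x01+8] := {0x69,0xbb,0xd8,0xec,0x8c,0x06,0xdb,0x14}
#3 dst[0x13+2] := {0x69,0xbb}
#4 dst[0x1a+2] := {0xbb,0xd8}
#5 dst[0x04+7] := {0x1a,0xf5,0x0c,0x16,0x69,0xbb,0xd8}
query mem[0x0b]=0x69, mem[0x1a]=0xbb, mem[0x12]=0x16, mem[0x1b]=0xd8, mem[0x0c]=0xc4

MEM[0x0b,0x1a,0x12,0x1b,0x0c] = 69 bb 16 d8 c4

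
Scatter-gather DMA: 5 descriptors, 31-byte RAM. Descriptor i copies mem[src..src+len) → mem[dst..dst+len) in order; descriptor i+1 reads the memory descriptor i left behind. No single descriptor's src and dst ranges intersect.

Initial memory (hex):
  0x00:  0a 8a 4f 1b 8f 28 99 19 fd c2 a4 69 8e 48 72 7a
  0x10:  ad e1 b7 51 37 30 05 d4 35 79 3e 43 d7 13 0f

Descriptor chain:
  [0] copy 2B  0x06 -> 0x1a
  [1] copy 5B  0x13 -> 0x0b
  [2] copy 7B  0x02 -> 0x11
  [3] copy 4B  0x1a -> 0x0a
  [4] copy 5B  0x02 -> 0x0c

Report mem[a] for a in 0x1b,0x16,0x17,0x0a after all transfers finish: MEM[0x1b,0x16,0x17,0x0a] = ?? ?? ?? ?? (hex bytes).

#0 dst[0x1a+2] := {0x99,0x19}
#1 dst[0x0b+5] := {0x51,0x37,0x30,0x05,0xd4}
#2 dst[0x11+7] := {0x4f,0x1b,0x8f,0x28,0x99,0x19,0xfd}
#3 dst[0x0a+4] := {0x99,0x19,0xd7,0x13}
#4 dst[0x0c+5] := {0x4f,0x1b,0x8f,0x28,0x99}
query mem[0x1b]=0x19, mem[0x16]=0x19, mem[0x17]=0xfd, mem[0x0a]=0x99

MEM[0x1b,0x16,0x17,0x0a] = 19 19 fd 99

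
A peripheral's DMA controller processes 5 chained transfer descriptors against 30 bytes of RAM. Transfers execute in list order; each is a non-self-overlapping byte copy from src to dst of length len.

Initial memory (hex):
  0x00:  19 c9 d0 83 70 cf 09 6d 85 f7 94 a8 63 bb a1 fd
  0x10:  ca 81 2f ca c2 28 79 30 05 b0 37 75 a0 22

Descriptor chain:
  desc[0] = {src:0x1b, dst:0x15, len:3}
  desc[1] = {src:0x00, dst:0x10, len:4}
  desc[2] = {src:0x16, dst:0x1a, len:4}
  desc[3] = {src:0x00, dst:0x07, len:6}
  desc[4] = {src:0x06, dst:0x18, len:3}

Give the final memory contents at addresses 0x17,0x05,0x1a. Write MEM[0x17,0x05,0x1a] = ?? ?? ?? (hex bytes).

[0] 0x1b->0x15 len=3 : 75 a0 22
[1] 0x00->0x10 len=4 : 19 c9 d0 83
[2] 0x16->0x1a len=4 : a0 22 05 b0
[3] 0x00->0x07 len=6 : 19 c9 d0 83 70 cf
[4] 0x06->0x18 len=3 : 09 19 c9
query mem[0x17]=0x22, mem[0x05]=0xcf, mem[0x1a]=0xc9

MEM[0x17,0x05,0x1a] = 22 cf c9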